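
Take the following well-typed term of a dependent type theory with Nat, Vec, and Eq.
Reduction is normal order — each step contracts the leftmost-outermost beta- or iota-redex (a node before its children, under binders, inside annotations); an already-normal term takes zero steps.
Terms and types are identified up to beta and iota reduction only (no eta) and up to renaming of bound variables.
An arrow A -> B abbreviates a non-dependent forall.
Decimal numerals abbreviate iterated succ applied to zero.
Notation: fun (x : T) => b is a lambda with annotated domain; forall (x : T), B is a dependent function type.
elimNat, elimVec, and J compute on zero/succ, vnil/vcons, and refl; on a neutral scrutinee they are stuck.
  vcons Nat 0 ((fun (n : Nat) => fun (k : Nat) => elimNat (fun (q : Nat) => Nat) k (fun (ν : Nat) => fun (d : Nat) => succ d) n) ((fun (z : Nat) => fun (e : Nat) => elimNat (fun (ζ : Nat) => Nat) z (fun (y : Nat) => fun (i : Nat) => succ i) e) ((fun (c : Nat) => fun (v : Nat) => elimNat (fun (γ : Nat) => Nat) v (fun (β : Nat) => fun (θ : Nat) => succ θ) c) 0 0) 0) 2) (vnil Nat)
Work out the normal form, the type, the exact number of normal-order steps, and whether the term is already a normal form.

reduced normal form:
  vcons Nat 0 2 (vnil Nat)
inferred type:
  Vec Nat 1
steps to reach normal form (normal order): 9
already normal: no
first redex: a beta-redex


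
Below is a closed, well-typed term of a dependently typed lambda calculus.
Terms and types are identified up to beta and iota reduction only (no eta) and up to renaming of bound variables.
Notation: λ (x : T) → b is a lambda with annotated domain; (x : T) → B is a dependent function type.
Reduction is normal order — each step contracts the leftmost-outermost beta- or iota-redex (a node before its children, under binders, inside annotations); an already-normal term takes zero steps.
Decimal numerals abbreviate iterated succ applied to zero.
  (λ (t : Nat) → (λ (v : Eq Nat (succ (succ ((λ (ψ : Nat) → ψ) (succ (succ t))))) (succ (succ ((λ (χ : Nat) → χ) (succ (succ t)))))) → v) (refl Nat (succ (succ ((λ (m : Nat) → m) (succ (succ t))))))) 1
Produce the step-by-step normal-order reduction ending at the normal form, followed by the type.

reduction (normal order):
  (λ (t : Nat) → (λ (v : Eq Nat (succ (succ ((λ (ψ : Nat) → ψ) (succ (succ t))))) (succ (succ ((λ (χ : Nat) → χ) (succ (succ t)))))) → v) (refl Nat (succ (succ ((λ (m : Nat) → m) (succ (succ t))))))) 1
  ~> (λ (t : Eq Nat (succ (succ ((λ (v : Nat) → v) 3))) (succ (succ ((λ (ψ : Nat) → ψ) 3)))) → t) (refl Nat (succ (succ ((λ (χ : Nat) → χ) 3))))
  ~> refl Nat (succ (succ ((λ (t : Nat) → t) 3)))
  ~> refl Nat 5
the term's type:
  Eq Nat 5 5


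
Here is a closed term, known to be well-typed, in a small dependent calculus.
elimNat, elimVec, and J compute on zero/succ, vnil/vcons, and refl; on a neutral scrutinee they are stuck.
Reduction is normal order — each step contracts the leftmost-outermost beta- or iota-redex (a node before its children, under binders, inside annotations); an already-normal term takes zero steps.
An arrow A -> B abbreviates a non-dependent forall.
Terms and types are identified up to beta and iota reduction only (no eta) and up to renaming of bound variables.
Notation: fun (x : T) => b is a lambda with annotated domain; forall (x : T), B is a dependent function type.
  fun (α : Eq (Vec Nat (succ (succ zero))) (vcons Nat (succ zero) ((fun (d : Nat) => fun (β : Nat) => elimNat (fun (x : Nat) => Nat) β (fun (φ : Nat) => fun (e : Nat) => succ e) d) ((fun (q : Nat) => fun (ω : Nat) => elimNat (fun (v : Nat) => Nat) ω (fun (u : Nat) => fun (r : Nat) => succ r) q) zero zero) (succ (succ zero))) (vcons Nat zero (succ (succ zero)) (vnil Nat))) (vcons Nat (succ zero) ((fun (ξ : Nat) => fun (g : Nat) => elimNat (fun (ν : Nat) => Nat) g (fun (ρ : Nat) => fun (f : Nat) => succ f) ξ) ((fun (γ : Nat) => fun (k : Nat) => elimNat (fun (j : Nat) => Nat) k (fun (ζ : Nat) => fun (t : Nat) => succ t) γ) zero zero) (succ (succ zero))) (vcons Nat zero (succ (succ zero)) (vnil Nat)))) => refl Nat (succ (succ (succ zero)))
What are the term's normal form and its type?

reduced normal form:
  fun (α : Eq (Vec Nat (succ (succ zero))) (vcons Nat (succ zero) (succ (succ zero)) (vcons Nat zero (succ (succ zero)) (vnil Nat))) (vcons Nat (succ zero) (succ (succ zero)) (vcons Nat zero (succ (succ zero)) (vnil Nat)))) => refl Nat (succ (succ (succ zero)))
type:
  Eq (Vec Nat (succ (succ zero))) (vcons Nat (succ zero) (succ (succ zero)) (vcons Nat zero (succ (succ zero)) (vnil Nat))) (vcons Nat (succ zero) (succ (succ zero)) (vcons Nat zero (succ (succ zero)) (vnil Nat))) -> Eq Nat (succ (succ (succ zero))) (succ (succ (succ zero)))


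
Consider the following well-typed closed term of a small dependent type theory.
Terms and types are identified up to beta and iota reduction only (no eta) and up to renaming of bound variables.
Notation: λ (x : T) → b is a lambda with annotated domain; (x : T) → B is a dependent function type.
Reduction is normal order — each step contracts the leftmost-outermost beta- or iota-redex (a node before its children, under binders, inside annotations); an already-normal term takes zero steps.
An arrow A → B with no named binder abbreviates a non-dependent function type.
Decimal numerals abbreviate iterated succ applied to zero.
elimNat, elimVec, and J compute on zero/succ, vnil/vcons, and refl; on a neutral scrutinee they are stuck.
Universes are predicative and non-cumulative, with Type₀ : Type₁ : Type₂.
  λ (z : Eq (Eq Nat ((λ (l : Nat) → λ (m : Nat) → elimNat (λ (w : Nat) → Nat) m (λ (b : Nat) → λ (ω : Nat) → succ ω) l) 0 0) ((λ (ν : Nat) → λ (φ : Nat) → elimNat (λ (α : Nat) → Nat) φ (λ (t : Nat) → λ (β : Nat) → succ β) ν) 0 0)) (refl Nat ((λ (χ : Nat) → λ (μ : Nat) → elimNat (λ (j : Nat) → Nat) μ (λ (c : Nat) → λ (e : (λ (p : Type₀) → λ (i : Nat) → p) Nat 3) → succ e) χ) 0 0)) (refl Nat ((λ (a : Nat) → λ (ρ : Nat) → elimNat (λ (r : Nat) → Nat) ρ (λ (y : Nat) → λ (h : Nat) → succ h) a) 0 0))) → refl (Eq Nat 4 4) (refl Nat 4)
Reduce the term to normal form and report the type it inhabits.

resulting normal form:
  λ (z : Eq (Eq Nat 0 0) (refl Nat 0) (refl Nat 0)) → refl (Eq Nat 4 4) (refl Nat 4)
type:
  Eq (Eq Nat 0 0) (refl Nat 0) (refl Nat 0) → Eq (Eq Nat 4 4) (refl Nat 4) (refl Nat 4)


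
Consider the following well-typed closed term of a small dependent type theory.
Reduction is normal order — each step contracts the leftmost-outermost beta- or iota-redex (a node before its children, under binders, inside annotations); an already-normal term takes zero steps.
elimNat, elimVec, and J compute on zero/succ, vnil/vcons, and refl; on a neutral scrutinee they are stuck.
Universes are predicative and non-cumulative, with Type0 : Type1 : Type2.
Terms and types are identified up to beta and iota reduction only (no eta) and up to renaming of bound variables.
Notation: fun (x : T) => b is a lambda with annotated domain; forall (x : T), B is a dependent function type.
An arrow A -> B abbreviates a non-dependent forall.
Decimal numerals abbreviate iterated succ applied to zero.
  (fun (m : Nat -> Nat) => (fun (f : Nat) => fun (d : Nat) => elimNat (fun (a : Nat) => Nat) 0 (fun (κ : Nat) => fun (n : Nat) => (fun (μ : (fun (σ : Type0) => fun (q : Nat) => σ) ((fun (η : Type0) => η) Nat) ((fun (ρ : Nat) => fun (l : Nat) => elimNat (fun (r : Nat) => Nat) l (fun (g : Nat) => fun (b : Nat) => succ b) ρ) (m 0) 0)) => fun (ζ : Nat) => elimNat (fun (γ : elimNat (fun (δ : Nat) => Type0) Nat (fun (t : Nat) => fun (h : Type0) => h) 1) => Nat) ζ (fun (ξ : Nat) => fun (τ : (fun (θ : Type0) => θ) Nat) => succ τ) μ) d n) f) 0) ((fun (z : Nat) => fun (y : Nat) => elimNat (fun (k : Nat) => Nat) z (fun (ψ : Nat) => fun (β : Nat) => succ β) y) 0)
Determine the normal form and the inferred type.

reduced normal form:
  fun (m : Nat) => 0
type:
  Nat -> Nat
observation: 3 normal-order steps separate the term from its normal form.


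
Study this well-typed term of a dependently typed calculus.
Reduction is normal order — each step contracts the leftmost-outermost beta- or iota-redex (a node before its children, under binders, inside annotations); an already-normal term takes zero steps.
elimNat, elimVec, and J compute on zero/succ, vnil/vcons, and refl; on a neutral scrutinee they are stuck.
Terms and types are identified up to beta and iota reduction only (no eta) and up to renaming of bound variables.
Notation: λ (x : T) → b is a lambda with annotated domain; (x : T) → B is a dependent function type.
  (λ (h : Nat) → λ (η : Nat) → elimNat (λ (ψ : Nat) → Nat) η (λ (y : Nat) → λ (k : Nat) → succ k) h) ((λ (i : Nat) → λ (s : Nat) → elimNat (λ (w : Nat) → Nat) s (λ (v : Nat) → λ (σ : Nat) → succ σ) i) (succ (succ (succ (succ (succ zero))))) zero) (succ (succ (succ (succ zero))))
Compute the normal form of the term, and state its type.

normal form:
  succ (succ (succ (succ (succ (succ (succ (succ (succ zero))))))))
the term's type:
  Nat


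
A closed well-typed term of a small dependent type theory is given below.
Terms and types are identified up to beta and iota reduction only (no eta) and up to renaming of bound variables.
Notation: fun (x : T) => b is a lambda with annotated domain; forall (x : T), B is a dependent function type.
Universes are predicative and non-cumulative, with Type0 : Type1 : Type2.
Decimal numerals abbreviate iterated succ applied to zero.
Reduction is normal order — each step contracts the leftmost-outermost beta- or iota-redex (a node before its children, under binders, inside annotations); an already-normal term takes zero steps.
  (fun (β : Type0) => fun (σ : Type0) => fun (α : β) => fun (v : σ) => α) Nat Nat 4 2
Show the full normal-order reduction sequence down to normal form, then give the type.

normal-order reduction sequence:
  (fun (β : Type0) => fun (σ : Type0) => fun (α : β) => fun (v : σ) => α) Nat Nat 4 2
  ~> (fun (β : Type0) => fun (σ : Nat) => fun (α : β) => σ) Nat 4 2
  ~> (fun (β : Nat) => fun (σ : Nat) => β) 4 2
  ~> (fun (β : Nat) => 4) 2
  ~> 4
the term's type:
  Nat


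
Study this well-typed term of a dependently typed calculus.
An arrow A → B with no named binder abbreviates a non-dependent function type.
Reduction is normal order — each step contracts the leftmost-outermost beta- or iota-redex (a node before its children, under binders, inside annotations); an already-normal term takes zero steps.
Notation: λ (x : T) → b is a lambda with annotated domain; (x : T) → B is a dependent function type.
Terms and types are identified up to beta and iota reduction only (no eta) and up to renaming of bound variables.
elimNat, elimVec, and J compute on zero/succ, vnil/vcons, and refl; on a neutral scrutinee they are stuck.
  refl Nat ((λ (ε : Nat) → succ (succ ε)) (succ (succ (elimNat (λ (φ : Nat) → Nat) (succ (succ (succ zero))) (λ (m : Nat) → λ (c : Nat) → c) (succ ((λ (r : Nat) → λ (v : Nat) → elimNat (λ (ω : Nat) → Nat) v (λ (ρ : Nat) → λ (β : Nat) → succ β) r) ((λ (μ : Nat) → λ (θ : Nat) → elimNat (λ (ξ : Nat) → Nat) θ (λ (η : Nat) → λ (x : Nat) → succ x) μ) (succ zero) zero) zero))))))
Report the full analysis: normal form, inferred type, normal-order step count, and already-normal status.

resulting normal form:
  refl Nat (succ (succ (succ (succ (succ (succ (succ zero)))))))
type:
  Eq Nat (succ (succ (succ (succ (succ (succ (succ zero))))))) (succ (succ (succ (succ (succ (succ (succ zero)))))))
reduction steps (normal order): 20
already normal: no
first contracted redex: a beta-redex


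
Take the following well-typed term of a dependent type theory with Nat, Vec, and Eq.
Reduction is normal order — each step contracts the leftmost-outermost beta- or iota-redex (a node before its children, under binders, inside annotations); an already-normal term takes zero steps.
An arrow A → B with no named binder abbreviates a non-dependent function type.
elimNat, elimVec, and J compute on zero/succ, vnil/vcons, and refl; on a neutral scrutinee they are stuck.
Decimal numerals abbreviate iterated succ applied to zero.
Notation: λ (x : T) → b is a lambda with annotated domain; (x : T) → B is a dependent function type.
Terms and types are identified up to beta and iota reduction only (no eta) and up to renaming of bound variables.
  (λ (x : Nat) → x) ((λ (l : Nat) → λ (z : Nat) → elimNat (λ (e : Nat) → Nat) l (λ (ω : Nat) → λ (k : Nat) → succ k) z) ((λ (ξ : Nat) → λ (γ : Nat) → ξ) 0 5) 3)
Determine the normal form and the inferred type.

reduced normal form:
  3
type:
  Nat


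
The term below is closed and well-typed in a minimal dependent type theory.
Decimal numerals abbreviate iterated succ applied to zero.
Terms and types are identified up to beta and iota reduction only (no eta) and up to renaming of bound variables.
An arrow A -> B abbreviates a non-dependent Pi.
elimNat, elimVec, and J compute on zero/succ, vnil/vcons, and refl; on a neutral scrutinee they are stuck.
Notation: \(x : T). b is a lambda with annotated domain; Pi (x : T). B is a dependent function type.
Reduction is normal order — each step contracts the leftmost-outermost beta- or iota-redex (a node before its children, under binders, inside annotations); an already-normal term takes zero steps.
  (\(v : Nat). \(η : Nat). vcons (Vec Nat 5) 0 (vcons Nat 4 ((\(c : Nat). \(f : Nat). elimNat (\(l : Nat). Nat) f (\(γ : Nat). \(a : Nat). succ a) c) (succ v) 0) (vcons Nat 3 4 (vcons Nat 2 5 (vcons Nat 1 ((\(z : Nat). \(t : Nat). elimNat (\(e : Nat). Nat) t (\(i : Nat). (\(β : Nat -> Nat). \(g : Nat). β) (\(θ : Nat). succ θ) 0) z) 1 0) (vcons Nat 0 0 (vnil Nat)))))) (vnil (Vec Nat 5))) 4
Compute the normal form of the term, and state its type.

normal form:
  \(v : Nat). vcons (Vec Nat 5) 0 (vcons Nat 4 5 (vcons Nat 3 4 (vcons Nat 2 5 (vcons Nat 1 1 (vcons Nat 0 0 (vnil Nat)))))) (vnil (Vec Nat 5))
inferred type:
  Nat -> Vec (Vec Nat 5) 1
observation: the term reaches its normal form after 27 normal-order steps.


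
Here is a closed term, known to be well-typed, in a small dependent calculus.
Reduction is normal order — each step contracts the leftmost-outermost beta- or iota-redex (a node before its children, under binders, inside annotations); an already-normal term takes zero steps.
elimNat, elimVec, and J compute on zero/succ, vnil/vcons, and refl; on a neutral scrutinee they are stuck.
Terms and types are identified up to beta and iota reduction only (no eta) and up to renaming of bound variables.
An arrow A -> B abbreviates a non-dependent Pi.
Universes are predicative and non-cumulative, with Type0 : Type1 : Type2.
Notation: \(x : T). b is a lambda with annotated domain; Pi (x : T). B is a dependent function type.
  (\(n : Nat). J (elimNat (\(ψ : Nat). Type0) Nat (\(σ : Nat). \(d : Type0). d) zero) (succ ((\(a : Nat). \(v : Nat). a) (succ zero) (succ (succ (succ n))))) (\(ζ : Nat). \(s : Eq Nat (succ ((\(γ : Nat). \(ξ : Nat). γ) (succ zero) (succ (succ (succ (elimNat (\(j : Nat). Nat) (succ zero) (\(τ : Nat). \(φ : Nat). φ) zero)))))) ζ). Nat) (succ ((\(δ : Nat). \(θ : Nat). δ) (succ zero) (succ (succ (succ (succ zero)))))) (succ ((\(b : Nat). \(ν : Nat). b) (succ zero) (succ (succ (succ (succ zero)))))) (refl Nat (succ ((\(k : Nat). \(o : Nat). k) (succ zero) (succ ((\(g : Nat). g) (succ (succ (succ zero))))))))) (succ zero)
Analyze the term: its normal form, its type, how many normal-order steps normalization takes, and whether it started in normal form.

resulting normal form:
  succ (succ zero)
type:
  Nat
reduction steps (normal order): 4
term was already normal: no
first contracted redex: a beta-redex


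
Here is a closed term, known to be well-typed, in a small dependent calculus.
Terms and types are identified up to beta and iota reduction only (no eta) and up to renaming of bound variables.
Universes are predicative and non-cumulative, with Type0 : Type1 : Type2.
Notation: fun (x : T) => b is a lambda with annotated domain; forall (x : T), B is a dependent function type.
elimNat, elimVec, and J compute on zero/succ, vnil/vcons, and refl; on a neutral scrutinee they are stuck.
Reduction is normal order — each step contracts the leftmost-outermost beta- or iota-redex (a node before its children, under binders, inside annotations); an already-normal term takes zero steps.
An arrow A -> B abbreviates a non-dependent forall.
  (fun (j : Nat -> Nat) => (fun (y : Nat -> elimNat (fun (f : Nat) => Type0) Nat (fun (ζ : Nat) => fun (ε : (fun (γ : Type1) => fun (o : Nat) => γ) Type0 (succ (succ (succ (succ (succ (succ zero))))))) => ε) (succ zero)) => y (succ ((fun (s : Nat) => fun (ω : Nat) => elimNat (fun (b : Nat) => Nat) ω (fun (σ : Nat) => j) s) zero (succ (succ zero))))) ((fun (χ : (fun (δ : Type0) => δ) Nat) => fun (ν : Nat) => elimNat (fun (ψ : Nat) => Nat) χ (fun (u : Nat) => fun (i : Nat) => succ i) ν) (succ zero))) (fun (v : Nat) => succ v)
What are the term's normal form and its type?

reduced normal form:
  succ (succ (succ (succ zero)))
inferred type:
  Nat
observation: the term reaches its normal form after 17 normal-order steps.


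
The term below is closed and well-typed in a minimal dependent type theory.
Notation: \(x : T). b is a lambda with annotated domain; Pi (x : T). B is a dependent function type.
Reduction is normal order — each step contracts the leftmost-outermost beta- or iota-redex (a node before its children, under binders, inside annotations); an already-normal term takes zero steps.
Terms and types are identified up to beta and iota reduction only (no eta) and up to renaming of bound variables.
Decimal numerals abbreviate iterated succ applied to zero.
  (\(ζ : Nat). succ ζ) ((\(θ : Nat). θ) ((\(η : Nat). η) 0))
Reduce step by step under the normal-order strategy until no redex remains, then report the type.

reduction (normal order):
  (\(ζ : Nat). succ ζ) ((\(θ : Nat). θ) ((\(η : Nat). η) 0))
  ~> succ ((\(ζ : Nat). ζ) ((\(θ : Nat). θ) 0))
  ~> succ ((\(ζ : Nat). ζ) 0)
  ~> 1
the term's type:
  Nat


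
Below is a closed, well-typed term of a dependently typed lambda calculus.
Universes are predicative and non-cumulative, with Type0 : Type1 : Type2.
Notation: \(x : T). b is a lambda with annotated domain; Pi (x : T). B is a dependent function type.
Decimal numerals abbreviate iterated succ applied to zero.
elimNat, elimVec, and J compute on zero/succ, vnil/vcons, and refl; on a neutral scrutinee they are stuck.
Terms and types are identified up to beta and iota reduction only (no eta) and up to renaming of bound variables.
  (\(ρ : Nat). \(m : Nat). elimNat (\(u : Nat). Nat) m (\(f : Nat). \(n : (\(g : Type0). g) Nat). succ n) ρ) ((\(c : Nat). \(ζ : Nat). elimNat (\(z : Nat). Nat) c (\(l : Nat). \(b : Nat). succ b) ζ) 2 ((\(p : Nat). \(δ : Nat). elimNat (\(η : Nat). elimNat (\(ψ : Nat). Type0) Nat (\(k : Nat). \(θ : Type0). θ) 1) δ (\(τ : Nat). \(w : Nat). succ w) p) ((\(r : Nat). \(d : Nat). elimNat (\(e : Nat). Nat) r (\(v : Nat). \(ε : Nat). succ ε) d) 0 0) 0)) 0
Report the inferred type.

type:
  Nat


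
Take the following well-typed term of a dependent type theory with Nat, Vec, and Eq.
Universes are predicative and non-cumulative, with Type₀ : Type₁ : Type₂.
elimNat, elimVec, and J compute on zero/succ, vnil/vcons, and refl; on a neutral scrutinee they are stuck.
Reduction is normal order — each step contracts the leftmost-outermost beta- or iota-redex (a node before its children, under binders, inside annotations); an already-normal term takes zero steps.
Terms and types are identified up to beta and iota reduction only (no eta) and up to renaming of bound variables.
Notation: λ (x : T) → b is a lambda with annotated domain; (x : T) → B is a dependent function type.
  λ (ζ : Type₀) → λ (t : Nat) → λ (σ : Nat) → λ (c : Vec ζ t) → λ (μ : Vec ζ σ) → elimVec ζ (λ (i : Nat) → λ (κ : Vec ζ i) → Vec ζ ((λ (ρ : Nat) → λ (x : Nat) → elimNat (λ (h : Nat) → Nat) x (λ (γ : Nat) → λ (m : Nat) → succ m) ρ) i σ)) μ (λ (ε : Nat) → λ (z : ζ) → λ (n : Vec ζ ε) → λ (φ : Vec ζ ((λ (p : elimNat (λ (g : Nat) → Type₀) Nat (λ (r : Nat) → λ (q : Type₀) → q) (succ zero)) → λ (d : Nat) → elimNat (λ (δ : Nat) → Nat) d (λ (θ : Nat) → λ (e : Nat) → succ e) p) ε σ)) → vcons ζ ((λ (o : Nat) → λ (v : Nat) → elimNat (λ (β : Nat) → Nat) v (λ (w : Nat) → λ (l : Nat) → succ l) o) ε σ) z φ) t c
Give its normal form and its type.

resulting normal form:
  λ (ζ : Type₀) → λ (t : Nat) → λ (σ : Nat) → λ (c : Vec ζ t) → λ (μ : Vec ζ σ) → elimVec ζ (λ (i : Nat) → λ (κ : Vec ζ i) → Vec ζ (elimNat (λ (ρ : Nat) → Nat) σ (λ (x : Nat) → λ (h : Nat) → succ h) i)) μ (λ (γ : Nat) → λ (m : ζ) → λ (ε : Vec ζ γ) → λ (z : Vec ζ (elimNat (λ (n : Nat) → Nat) σ (λ (φ : Nat) → λ (p : Nat) → succ p) γ)) → vcons ζ (elimNat (λ (g : Nat) → Nat) σ (λ (r : Nat) → λ (q : Nat) → succ q) γ) m z) t c
inferred type:
  (ζ : Type₀) → (t : Nat) → (σ : Nat) → (c : Vec ζ t) → (μ : Vec ζ σ) → Vec ζ (elimNat (λ (i : Nat) → Nat) σ (λ (κ : Nat) → λ (ρ : Nat) → succ ρ) t)


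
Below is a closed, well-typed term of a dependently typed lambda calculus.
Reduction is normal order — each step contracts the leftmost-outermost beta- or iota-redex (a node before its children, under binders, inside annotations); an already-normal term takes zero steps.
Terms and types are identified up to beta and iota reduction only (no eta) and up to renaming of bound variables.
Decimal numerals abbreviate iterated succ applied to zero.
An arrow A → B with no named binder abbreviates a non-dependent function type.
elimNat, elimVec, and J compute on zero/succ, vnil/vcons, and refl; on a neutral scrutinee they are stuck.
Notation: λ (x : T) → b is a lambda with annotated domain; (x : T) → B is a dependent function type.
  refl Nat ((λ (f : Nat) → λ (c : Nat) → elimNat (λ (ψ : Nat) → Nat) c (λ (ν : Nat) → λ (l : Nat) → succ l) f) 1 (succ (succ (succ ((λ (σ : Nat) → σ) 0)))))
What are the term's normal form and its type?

reduced normal form:
  refl Nat 4
the term's type:
  Eq Nat 4 4


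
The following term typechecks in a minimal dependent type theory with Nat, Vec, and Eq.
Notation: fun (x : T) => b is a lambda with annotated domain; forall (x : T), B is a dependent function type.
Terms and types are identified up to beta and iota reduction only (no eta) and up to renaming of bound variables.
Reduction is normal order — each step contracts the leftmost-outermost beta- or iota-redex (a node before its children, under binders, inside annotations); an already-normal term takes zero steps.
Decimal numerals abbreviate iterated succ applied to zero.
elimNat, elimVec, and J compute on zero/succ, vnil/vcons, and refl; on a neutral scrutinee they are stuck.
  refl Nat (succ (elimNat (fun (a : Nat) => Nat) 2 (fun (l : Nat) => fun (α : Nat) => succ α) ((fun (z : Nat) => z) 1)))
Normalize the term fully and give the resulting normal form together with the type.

reduced normal form:
  refl Nat 4
type:
  Eq Nat 4 4
observation: 5 normal-order steps separate the term from its normal form.


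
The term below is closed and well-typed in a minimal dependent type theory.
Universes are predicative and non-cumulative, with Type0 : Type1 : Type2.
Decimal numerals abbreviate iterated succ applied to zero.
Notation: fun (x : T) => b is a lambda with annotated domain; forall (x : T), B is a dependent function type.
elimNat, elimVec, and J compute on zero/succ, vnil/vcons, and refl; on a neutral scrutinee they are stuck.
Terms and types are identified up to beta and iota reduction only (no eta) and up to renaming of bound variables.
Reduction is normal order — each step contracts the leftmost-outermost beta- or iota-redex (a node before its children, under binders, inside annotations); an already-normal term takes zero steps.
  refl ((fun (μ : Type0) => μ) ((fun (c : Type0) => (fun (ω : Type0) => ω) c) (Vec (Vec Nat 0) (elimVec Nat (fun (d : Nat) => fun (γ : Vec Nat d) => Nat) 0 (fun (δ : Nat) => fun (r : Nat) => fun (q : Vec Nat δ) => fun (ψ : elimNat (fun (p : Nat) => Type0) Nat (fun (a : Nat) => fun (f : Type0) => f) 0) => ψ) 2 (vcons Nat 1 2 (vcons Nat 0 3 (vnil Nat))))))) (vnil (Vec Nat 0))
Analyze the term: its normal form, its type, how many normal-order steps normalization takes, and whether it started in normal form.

resulting normal form:
  refl (Vec (Vec Nat 0) 0) (vnil (Vec Nat 0))
the term's type:
  Eq (Vec (Vec Nat 0) 0) (vnil (Vec Nat 0)) (vnil (Vec Nat 0))
normal-order step count: 14
term was already normal: no
first redex: a beta-redex


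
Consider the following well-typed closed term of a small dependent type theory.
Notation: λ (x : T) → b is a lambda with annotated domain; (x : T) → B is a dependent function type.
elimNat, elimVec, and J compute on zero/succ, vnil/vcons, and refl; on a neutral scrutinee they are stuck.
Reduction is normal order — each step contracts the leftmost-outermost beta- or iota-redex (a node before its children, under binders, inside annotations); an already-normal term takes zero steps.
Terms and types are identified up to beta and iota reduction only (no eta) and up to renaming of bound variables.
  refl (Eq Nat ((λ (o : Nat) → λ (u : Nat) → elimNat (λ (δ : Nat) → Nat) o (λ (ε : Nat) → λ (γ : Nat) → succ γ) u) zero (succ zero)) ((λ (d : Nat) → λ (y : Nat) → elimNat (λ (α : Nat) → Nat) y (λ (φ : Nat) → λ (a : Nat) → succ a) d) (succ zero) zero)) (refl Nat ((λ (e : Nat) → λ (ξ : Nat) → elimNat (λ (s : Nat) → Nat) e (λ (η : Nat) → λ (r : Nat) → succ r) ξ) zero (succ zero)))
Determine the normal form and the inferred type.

normal form:
  refl (Eq Nat (succ zero) (succ zero)) (refl Nat (succ zero))
inferred type:
  Eq (Eq Nat (succ zero) (succ zero)) (refl Nat (succ zero)) (refl Nat (succ zero))


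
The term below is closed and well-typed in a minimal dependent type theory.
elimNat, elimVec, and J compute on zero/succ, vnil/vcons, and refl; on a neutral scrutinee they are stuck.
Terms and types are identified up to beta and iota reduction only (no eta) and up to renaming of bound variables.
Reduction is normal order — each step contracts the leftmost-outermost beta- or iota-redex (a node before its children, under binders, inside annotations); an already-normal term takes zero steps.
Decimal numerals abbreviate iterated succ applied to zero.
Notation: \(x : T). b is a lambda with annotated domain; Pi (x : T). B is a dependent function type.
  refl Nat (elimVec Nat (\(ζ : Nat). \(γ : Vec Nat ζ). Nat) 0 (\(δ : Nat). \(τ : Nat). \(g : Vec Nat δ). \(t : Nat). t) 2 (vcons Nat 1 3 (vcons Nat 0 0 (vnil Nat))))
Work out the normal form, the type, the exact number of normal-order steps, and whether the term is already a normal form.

reduced normal form:
  refl Nat 0
inferred type:
  Eq Nat 0 0
reduction steps (normal order): 11
started in normal form: no
first contracted redex: an elimVec iota-redex


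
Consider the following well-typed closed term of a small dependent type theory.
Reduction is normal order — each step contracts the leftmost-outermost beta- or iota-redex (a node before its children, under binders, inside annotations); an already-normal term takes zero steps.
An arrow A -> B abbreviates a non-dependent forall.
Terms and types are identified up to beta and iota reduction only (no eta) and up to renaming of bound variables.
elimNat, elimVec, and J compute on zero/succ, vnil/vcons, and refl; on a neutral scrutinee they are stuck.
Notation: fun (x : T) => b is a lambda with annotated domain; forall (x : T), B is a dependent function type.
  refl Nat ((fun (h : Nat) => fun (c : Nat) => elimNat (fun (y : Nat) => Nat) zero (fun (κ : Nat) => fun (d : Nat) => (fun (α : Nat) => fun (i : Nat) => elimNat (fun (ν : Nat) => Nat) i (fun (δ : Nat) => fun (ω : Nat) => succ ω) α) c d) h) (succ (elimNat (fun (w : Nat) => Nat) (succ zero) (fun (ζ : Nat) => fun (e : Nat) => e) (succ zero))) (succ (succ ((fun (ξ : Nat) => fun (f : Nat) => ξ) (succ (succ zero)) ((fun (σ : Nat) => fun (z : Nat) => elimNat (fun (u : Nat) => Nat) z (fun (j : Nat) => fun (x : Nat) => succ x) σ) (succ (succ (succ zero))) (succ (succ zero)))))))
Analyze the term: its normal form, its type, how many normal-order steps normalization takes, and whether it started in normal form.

reduced normal form:
  refl Nat (succ (succ (succ (succ (succ (succ (succ (succ zero))))))))
the term's type:
  Eq Nat (succ (succ (succ (succ (succ (succ (succ (succ zero)))))))) (succ (succ (succ (succ (succ (succ (succ (succ zero))))))))
steps to reach normal form (normal order): 47
term was already normal: no
first contracted redex: a beta-redex


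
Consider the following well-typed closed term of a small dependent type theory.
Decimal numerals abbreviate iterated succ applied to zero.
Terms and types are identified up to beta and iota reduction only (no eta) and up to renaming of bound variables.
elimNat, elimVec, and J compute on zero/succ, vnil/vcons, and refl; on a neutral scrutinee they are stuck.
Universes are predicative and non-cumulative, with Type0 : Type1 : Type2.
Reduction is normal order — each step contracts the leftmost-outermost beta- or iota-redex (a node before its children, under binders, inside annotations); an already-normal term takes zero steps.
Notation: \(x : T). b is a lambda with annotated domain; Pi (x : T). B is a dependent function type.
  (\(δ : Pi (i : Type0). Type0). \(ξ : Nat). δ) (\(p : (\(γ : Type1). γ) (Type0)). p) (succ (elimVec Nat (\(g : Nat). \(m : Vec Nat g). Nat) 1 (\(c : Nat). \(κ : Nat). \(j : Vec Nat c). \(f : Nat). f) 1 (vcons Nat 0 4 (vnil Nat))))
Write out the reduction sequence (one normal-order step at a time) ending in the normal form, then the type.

normal-order reduction sequence:
  (\(δ : Pi (i : Type0). Type0). \(ξ : Nat). δ) (\(p : (\(γ : Type1). γ) (Type0)). p) (succ (elimVec Nat (\(g : Nat). \(m : Vec Nat g). Nat) 1 (\(c : Nat). \(κ : Nat). \(j : Vec Nat c). \(f : Nat). f) 1 (vcons Nat 0 4 (vnil Nat))))
  ~> (\(δ : Nat). \(i : (\(ξ : Type1). ξ) (Type0)). i) (succ (elimVec Nat (\(p : Nat). \(γ : Vec Nat p). Nat) 1 (\(g : Nat). \(m : Nat). \(c : Vec Nat g). \(κ : Nat). κ) 1 (vcons Nat 0 4 (vnil Nat))))
  ~> \(δ : (\(i : Type1). i) (Type0)). δ
  ~> \(δ : Type0). δ
type:
  Pi (δ : Type0). Type0


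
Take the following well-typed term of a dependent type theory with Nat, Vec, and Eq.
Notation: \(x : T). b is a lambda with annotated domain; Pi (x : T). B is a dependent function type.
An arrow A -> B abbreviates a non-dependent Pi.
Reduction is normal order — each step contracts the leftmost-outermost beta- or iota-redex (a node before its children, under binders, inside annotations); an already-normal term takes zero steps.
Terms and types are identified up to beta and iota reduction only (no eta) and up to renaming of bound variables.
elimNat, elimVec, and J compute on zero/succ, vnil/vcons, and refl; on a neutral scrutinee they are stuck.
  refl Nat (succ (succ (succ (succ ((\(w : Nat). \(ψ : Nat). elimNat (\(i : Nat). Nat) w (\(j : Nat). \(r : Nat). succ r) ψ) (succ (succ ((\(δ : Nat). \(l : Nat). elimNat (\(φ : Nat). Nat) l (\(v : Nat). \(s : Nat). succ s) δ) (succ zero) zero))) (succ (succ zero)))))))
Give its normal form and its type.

normal form:
  refl Nat (succ (succ (succ (succ (succ (succ (succ (succ (succ zero)))))))))
the term's type:
  Eq Nat (succ (succ (succ (succ (succ (succ (succ (succ (succ zero))))))))) (succ (succ (succ (succ (succ (succ (succ (succ (succ zero)))))))))


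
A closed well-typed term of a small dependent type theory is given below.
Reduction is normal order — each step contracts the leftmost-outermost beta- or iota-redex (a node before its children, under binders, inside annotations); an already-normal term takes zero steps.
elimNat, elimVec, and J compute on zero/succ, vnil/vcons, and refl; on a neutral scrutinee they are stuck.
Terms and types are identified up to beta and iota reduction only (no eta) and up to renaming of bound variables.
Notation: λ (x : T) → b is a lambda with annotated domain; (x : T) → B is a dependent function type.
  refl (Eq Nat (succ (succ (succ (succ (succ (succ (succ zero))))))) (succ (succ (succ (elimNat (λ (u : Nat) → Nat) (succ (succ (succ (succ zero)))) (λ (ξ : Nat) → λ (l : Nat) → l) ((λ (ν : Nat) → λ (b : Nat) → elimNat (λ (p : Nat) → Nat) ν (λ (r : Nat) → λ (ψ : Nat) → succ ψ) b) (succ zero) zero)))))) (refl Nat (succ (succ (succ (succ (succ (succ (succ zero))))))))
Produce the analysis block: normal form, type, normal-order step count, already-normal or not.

normal form:
  refl (Eq Nat (succ (succ (succ (succ (succ (succ (succ zero))))))) (succ (succ (succ (succ (succ (succ (succ zero)))))))) (refl Nat (succ (succ (succ (succ (succ (succ (succ zero))))))))
inferred type:
  Eq (Eq Nat (succ (succ (succ (succ (succ (succ (succ zero))))))) (succ (succ (succ (succ (succ (succ (succ zero)))))))) (refl Nat (succ (succ (succ (succ (succ (succ (succ zero)))))))) (refl Nat (succ (succ (succ (succ (succ (succ (succ zero))))))))
reduction steps (normal order): 7
term was already normal: no
first contracted redex: a beta-redex


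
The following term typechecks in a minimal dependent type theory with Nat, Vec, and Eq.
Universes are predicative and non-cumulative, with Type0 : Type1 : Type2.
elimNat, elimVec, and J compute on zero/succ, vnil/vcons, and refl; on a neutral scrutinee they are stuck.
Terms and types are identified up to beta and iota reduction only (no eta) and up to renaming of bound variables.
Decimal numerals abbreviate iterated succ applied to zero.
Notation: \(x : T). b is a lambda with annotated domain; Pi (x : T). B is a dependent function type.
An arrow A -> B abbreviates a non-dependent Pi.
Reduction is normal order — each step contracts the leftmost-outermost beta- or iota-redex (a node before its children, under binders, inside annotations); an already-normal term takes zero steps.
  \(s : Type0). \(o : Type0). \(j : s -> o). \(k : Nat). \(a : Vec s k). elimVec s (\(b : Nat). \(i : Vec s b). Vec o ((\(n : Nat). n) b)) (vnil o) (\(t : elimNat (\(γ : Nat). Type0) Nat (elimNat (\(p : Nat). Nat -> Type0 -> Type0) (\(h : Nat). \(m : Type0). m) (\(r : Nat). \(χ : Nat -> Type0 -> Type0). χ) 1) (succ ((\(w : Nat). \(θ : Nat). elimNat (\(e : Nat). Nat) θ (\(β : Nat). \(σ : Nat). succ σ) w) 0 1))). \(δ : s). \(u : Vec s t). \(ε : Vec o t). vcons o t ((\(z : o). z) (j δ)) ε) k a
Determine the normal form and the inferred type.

normal form:
  \(s : Type0). \(o : Type0). \(j : s -> o). \(k : Nat). \(a : Vec s k). elimVec s (\(b : Nat). \(i : Vec s b). Vec o b) (vnil o) (\(n : Nat). \(t : s). \(γ : Vec s n). \(p : Vec o n). vcons o n (j t) p) k a
the term's type:
  Pi (s : Type0). Pi (o : Type0). (s -> o) -> Pi (j : Nat). Vec s j -> Vec o j


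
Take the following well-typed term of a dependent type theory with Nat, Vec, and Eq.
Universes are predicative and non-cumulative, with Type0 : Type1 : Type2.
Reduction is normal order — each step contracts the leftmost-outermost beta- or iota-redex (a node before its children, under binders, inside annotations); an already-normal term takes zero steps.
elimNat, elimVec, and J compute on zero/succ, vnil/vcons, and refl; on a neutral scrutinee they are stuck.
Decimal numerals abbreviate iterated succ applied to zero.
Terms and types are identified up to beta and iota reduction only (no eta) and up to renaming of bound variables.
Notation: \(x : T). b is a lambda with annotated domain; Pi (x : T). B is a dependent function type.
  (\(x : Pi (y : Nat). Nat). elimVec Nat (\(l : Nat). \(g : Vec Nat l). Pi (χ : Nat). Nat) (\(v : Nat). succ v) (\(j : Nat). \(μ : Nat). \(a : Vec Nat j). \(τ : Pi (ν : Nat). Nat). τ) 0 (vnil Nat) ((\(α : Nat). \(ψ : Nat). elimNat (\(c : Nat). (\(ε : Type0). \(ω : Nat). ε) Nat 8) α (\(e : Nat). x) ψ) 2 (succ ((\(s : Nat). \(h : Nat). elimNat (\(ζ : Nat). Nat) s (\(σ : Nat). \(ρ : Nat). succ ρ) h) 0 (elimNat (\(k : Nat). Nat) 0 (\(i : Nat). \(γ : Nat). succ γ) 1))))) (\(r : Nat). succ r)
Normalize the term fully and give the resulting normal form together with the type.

normal form:
  5
type:
  Nat


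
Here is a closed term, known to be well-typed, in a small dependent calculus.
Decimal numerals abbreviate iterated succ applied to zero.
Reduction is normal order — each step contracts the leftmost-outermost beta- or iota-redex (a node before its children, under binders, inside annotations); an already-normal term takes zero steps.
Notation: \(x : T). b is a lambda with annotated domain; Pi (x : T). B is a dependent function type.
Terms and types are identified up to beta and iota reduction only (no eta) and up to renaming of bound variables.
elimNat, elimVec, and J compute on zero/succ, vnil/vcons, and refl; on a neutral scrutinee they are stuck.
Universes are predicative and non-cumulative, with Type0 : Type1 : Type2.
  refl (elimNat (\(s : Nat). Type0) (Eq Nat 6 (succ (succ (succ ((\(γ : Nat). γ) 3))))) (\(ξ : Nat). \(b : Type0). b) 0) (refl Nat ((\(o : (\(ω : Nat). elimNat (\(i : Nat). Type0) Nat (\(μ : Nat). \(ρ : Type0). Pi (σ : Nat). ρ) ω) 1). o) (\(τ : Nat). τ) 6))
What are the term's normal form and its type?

resulting normal form:
  refl (Eq Nat 6 6) (refl Nat 6)
the term's type:
  Eq (Eq Nat 6 6) (refl Nat 6) (refl Nat 6)


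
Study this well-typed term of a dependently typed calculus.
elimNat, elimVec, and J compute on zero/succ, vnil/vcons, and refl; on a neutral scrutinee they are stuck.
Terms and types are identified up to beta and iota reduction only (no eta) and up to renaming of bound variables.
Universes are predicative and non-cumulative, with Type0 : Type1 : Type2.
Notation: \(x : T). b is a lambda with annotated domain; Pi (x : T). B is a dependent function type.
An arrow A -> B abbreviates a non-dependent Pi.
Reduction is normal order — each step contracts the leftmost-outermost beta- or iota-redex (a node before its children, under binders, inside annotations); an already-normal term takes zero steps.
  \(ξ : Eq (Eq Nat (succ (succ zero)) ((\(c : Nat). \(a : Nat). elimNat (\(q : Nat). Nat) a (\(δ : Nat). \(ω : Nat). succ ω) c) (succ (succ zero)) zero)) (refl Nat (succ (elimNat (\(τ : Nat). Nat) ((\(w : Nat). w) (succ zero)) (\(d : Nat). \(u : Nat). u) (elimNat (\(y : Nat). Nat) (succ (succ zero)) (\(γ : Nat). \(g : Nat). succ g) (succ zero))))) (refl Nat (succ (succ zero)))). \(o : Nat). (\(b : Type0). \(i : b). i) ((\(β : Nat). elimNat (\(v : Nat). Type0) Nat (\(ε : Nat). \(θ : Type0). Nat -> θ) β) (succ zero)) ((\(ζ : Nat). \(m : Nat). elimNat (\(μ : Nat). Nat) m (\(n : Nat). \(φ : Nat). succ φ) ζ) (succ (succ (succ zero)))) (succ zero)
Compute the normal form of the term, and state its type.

normal form:
  \(ξ : Eq (Eq Nat (succ (succ zero)) (succ (succ zero))) (refl Nat (succ (succ zero))) (refl Nat (succ (succ zero)))). \(c : Nat). succ (succ (succ (succ zero)))
inferred type:
  Eq (Eq Nat (succ (succ zero)) (succ (succ zero))) (refl Nat (succ (succ zero))) (refl Nat (succ (succ zero))) -> Nat -> Nat
observation: contracting a beta-redex first, the term normalizes in 38 steps.


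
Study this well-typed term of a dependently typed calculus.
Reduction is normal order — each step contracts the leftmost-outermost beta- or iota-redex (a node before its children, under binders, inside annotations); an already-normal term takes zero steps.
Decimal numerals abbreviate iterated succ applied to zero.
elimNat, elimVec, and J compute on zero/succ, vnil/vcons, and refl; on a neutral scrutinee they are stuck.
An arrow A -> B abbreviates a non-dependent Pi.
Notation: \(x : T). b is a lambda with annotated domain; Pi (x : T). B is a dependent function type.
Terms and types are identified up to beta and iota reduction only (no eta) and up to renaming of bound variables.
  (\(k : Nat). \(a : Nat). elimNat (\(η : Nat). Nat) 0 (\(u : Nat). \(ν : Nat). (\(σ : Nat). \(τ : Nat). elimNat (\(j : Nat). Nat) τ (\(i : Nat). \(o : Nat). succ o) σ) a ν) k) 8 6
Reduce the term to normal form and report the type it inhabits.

resulting normal form:
  48
type:
  Nat
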